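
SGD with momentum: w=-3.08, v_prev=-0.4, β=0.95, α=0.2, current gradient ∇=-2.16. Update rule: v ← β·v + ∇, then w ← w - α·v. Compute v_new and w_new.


v_new = 0.95·-0.4 - 2.16 = -0.38 - 2.16 = -2.54
w_new = -3.08 - 0.2·-2.54 = -3.08 + 0.508 = -2.572

v_new=-2.54, w_new=-2.572


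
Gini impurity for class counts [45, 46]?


Probabilities: [45/91, 46/91] ≈ [0.4945, 0.5055]
Σpᵢ² = (2025 + 2116)/91² = 4141/8281
Gini = 1 - Σpᵢ² = 1 - 4141/8281 = 0.4999

0.4999


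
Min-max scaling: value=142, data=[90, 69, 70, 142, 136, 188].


min=69, max=188
(142-69)/(188-69) = 73/119 = 0.6134

0.6134


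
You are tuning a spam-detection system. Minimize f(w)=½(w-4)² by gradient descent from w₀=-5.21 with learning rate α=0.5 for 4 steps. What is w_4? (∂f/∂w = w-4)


step 1: grad = -5.21-4 = -9.21; w = -5.21 - 0.5·(-9.21) = -0.605
step 2: grad = -0.605-4 = -4.605; w = -0.605 - 0.5·(-4.605) = 1.6975
step 3: grad = 1.6975-4 = -2.3025; w = 1.6975 - 0.5·(-2.3025) = 2.84875
step 4: grad = 2.84875-4 = -1.15125; w = 2.84875 - 0.5·(-1.15125) = 3.424375

3.424375


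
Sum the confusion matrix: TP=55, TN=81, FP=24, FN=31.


Total = TP + TN + FP + FN
= 55 + 81 + 24 + 31
= 191
(Predicted positive: 79, predicted negative: 112)

191


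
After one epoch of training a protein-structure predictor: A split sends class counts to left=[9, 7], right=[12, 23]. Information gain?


Parent = [21, 30], H_parent = 0.9774
H_left = 0.9887 (n=16), H_right = 0.9275 (n=35)
H_children = (16/51)·0.9887 + (35/51)·0.9275 = 0.9467
IG = 0.9774 - 0.9467 = 0.0307

0.0307


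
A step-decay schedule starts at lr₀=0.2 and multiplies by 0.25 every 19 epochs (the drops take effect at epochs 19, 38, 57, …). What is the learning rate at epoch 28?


n_drops = ⌊28/19⌋ = 1
lr = 0.2·0.25^1 = 0.2·0.25 = 0.05

0.05


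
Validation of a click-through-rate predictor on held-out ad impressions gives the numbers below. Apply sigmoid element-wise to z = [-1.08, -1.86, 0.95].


σ(-1.08) = 1/(1+e^1.08) = 0.2535
σ(-1.86) = 1/(1+e^1.86) = 0.1347
σ(0.95) = 1/(1+e^-0.95) = 0.7211
result = [0.2535, 0.1347, 0.7211]

[0.2535, 0.1347, 0.7211]


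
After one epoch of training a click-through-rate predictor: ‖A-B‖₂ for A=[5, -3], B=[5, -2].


d = √((5-5)² + (-3+ 2)²)
  = √(0 + 1)
  = √1 = 1.0

1.0


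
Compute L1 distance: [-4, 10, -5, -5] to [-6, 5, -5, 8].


d = |-4+ 6| + |10-5| + |-5+ 5| + |-5-8|
  = 2 + 5 + 0 + 13
  = 20

20


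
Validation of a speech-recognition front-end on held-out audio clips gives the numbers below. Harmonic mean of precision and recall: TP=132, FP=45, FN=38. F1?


Precision = 132/177 = 0.7458
Recall = 132/170 = 0.7765
F1 = 2·P·R/(P+R) = 2·TP/(2·TP+FP+FN) = 264/(264+45+38) = 264/347 = 0.7608

0.7608


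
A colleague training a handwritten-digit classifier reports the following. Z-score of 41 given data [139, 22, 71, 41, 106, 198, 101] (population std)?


μ = 96.8571, σ = 55.419
z = (41 - 96.8571)/55.419 = -1.0079

-1.0079


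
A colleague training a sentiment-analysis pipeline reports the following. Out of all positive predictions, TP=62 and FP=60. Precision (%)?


Precision = TP/(TP+FP)
= 62/(62+60)
= 62/122 = 50.82%

50.82%


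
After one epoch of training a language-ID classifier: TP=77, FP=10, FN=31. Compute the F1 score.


Precision = 77/87 = 0.8851
Recall = 77/108 = 0.713
F1 = 2·P·R/(P+R) = 2·TP/(2·TP+FP+FN) = 154/(154+10+31) = 154/195 = 0.7897

0.7897


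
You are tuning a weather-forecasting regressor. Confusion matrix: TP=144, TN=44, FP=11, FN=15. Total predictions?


Total = TP + TN + FP + FN
= 144 + 44 + 11 + 15
= 214
(Predicted positive: 155, predicted negative: 59)

214


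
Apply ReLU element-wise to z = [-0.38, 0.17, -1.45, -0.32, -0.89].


ReLU(-0.38) = max(0, -0.38) = 0.0
ReLU(0.17) = max(0, 0.17) = 0.17
ReLU(-1.45) = max(0, -1.45) = 0.0
ReLU(-0.32) = max(0, -0.32) = 0.0
ReLU(-0.89) = max(0, -0.89) = 0.0
result = [0.0, 0.17, 0.0, 0.0, 0.0]

[0.0, 0.17, 0.0, 0.0, 0.0]


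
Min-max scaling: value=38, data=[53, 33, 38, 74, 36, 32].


min=32, max=74
(38-32)/(74-32) = 6/42 = 0.1429

0.1429


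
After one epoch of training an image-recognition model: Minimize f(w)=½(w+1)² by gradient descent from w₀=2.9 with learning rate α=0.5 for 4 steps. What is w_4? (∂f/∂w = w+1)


step 1: grad = 2.9+1 = 3.9; w = 2.9 - 0.5·(3.9) = 0.95
step 2: grad = 0.95+1 = 1.95; w = 0.95 - 0.5·(1.95) = -0.025
step 3: grad = -0.025+1 = 0.975; w = -0.025 - 0.5·(0.975) = -0.5125
step 4: grad = -0.5125+1 = 0.4875; w = -0.5125 - 0.5·(0.4875) = -0.75625

-0.75625


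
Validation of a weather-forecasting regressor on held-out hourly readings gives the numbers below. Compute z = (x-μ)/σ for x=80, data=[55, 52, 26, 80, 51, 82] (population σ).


μ = 57.6667, σ = 19.0496
z = (80 - 57.6667)/19.0496 = 1.1724

1.1724


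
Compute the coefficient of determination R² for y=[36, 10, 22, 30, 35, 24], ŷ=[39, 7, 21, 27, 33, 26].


ȳ = 26.1667
SS_res = Σ(y-ŷ)² = 36
SS_tot = Σ(y-ȳ)² = 472.83
R² = 1 - SS_res/SS_tot = 1 - 0.0761 = 0.9239

0.9239


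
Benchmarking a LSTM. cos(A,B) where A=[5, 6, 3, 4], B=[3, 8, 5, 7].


A·B = 5·3 + 6·8 + 3·5 + 4·7 = 106
‖A‖ = √86 = 9.2736, ‖B‖ = √147 = 12.1244
cos = 106/(√86·√147) = 106/√12642 = 0.9428

0.9428


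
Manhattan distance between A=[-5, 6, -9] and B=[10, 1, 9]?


d = |-5-10| + |6-1| + |-9-9|
  = 15 + 5 + 18
  = 38

38


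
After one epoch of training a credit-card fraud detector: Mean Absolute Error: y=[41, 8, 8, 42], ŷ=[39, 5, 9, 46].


Absolute errors: |41-39|=2, |8-5|=3, |8-9|=1, |42-46|=4
Sum = 10
MAE = 10/4 = 5/2

5/2


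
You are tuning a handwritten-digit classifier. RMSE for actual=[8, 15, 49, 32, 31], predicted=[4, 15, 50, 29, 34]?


MSE = 35/5 = 7
RMSE = √(35/5) = 2.6458

2.6458


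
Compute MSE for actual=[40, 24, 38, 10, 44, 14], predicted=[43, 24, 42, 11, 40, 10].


Squared errors: (40-43)²=9, (24-24)²=0, (38-42)²=16, (10-11)²=1, (44-40)²=16, (14-10)²=16
Sum = 58
MSE = 58/6 = 29/3

29/3


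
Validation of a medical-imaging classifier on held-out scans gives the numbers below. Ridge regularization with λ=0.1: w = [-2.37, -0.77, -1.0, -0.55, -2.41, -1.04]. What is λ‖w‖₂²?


‖w‖₂² = (-2.37)² + (-0.77)² + (-1.0)² + (-0.55)² + (-2.41)² + (-1.04)²
     = 5.6169 + 0.5929 + 1 + 0.3025 + 5.8081 + 1.0816
     = 14.402
λ·‖w‖₂² = 0.1·14.402 = 1.4402

1.4402


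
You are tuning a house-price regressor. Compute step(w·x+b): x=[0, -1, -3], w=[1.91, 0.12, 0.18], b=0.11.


z = (0)·(1.91) + (-1)·(0.12) + (-3)·(0.18) + 0.11
  = -0.55
step(z) = 0 (z<0)

0


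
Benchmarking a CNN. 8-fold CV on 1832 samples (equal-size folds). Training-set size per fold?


Fold size = 1832/8 = 229
Training per fold = 1832 - 229 = 1603

1603


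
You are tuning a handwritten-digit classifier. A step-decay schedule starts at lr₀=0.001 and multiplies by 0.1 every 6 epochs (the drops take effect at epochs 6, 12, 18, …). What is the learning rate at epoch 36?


n_drops = ⌊36/6⌋ = 6
lr = 0.001·0.1^6 = 0.001·0.000001 = 0.000000001

0.000000001


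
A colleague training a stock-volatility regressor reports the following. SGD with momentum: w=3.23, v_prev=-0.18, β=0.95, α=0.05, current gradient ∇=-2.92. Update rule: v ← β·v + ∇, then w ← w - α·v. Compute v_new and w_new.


v_new = 0.95·-0.18 - 2.92 = -0.171 - 2.92 = -3.091
w_new = 3.23 - 0.05·-3.091 = 3.23 + 0.15455 = 3.38455

v_new=-3.091, w_new=3.38455


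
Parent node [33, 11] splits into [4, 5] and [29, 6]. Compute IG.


Parent = [33, 11], H_parent = 0.8113
H_left = 0.9911 (n=9), H_right = 0.661 (n=35)
H_children = (9/44)·0.9911 + (35/44)·0.661 = 0.7285
IG = 0.8113 - 0.7285 = 0.0828

0.0828


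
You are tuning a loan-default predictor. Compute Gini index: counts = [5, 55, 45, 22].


Probabilities: [5/127, 55/127, 45/127, 22/127] ≈ [0.0394, 0.4331, 0.3543, 0.1732]
Σpᵢ² = (25 + 3025 + 2025 + 484)/127² = 5559/16129
Gini = 1 - Σpᵢ² = 1 - 5559/16129 = 0.6553

0.6553


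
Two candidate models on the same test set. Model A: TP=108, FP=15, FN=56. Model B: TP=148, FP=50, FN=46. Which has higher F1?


Model A: P=108/123=0.878, R=108/164=0.6585, F1=2PR/(P+R)=2TP/(2TP+FP+FN)=216/287=0.7526
Model B: P=148/198=0.7475, R=148/194=0.7629, F1=2PR/(P+R)=2TP/(2TP+FP+FN)=296/392=0.7551
0.7526 < 0.7551 → Model B

Model B


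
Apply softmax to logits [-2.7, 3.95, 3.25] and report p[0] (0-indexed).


Exponentials: e^-2.7=0.0672, e^3.95=51.9354, e^3.25=25.7903
Sum = 77.7929
Softmax = [0.0009, 0.6676, 0.3315]
p[0] = 0.0672/77.7929 = 0.0009

0.0009


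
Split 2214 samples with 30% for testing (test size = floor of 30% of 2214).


Test = ⌊2214·30/100⌋ = 664
Train = 2214 - 664 = 1550

Train: 1550, Test: 664


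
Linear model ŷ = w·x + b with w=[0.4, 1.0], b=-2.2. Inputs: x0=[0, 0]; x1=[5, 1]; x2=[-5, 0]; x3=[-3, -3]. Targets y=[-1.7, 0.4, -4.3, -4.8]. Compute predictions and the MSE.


ŷ0 = (0.4)·(0) + (1.0)·(0) - 2.2 = -2.2
ŷ1 = (0.4)·(5) + (1.0)·(1) - 2.2 = 0.8
ŷ2 = (0.4)·(-5) + (1.0)·(0) - 2.2 = -4.2
ŷ3 = (0.4)·(-3) + (1.0)·(-3) - 2.2 = -6.4
errors² = [0.25, 0.16, 0.01, 2.56]
MSE = 2.9800/4 = 0.745

0.745


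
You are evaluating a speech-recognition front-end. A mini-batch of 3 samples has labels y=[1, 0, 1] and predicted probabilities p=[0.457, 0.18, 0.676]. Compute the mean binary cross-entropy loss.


L[0] = -ln(0.457) = 0.7831
L[1] = -ln(1-0.18) = -ln(0.82) = 0.1985
L[2] = -ln(0.676) = 0.3916
mean = (0.7831 + 0.1985 + 0.3916)/3 = 0.4577

0.4577


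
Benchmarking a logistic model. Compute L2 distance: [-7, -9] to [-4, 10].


d = √((-7+ 4)² + (-9-10)²)
  = √(9 + 361)
  = √370 = 19.2354

19.2354


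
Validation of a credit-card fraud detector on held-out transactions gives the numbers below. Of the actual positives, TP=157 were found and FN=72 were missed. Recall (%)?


Recall = TP/(TP+FN)
= 157/(157+72)
= 157/229 = 68.56%

68.56%


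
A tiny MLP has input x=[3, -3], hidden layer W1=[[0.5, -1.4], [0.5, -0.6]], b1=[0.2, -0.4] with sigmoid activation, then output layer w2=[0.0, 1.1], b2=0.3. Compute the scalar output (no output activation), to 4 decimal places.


z1[0] = (0.5)·(3) + (-1.4)·(-3) + 0.2 = 5.9
z1[1] = (0.5)·(3) + (-0.6)·(-3) - 0.4 = 2.9
h = sigmoid(z1) = [0.9973, 0.9478]
output = (0.0)·(0.9973) + (1.1)·(0.9478) + 0.3 = 1.3426

1.3426


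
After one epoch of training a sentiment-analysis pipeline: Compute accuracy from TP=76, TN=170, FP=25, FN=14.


Accuracy = (TP+TN)/(TP+TN+FP+FN)
= (76+170)/(285)
= 246/285 = 86.32%

86.32%


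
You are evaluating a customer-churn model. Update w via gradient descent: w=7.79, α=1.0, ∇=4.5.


w_new = w - α·∇
= 7.79 - 1.0·4.5
= 7.79 - 4.5
= 3.29

3.29


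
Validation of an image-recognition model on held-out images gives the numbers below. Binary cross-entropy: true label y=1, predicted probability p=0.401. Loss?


BCE = -[y·ln(p) + (1-y)·ln(1-p)]
= -1·ln(0.401) - 0
= -ln(0.401) = 0.9138

0.9138


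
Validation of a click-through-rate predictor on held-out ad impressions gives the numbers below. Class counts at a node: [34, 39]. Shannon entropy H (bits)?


Probabilities: [34/73, 39/73] ≈ [0.4658, 0.5342]
H = -((34/73)·log₂(34/73) + (39/73)·log₂(39/73))
  = 0.9966 bits

0.9966 bits


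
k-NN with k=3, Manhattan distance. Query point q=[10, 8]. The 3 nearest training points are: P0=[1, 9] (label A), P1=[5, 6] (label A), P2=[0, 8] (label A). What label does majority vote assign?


d(q,P0) = 10  (label A)
d(q,P1) = 7  (label A)
d(q,P2) = 10  (label A)
Votes: A=3, B=0
Majority → A

A


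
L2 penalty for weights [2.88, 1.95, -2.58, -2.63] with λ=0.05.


‖w‖₂² = (2.88)² + (1.95)² + (-2.58)² + (-2.63)²
     = 8.2944 + 3.8025 + 6.6564 + 6.9169
     = 25.6702
λ·‖w‖₂² = 0.05·25.6702 = 1.28351

1.28351


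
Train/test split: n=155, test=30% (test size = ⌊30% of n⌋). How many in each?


Test = ⌊155·30/100⌋ = 46
Train = 155 - 46 = 109

Train: 109, Test: 46


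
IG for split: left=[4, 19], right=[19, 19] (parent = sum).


Parent = [23, 38], H_parent = 0.9559
H_left = 0.6666 (n=23), H_right = 1 (n=38)
H_children = (23/61)·0.6666 + (38/61)·1 = 0.8743
IG = 0.9559 - 0.8743 = 0.0816

0.0816


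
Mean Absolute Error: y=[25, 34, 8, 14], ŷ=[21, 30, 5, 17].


Absolute errors: |25-21|=4, |34-30|=4, |8-5|=3, |14-17|=3
Sum = 14
MAE = 14/4 = 7/2

7/2


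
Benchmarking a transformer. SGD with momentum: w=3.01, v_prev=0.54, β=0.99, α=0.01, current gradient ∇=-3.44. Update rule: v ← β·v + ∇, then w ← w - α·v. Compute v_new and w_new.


v_new = 0.99·0.54 - 3.44 = 0.5346 - 3.44 = -2.9054
w_new = 3.01 - 0.01·-2.9054 = 3.01 + 0.029054 = 3.039054

v_new=-2.9054, w_new=3.039054


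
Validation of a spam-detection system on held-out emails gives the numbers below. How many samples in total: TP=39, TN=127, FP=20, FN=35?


Total = TP + TN + FP + FN
= 39 + 127 + 20 + 35
= 221
(Predicted positive: 59, predicted negative: 162)

221


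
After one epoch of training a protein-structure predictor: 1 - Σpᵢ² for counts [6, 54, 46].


Probabilities: [6/106, 54/106, 46/106] ≈ [0.0566, 0.5094, 0.434]
Σpᵢ² = (36 + 2916 + 2116)/106² = 5068/11236
Gini = 1 - Σpᵢ² = 1 - 5068/11236 = 0.5489

0.5489


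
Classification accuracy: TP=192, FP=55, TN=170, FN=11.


Accuracy = (TP+TN)/(TP+TN+FP+FN)
= (192+170)/(428)
= 362/428 = 84.58%

84.58%


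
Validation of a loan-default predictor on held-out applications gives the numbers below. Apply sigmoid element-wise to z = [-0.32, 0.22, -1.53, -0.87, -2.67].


σ(-0.32) = 1/(1+e^0.32) = 0.4207
σ(0.22) = 1/(1+e^-0.22) = 0.5548
σ(-1.53) = 1/(1+e^1.53) = 0.178
σ(-0.87) = 1/(1+e^0.87) = 0.2953
σ(-2.67) = 1/(1+e^2.67) = 0.0648
result = [0.4207, 0.5548, 0.178, 0.2953, 0.0648]

[0.4207, 0.5548, 0.178, 0.2953, 0.0648]


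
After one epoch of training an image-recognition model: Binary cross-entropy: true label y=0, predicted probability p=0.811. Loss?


BCE = -[y·ln(p) + (1-y)·ln(1-p)]
= -0 - 1·ln(1-0.811)
= -ln(0.189) = 1.666

1.666


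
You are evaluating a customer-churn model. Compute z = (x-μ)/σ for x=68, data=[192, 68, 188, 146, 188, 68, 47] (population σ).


μ = 128.1429, σ = 60.2149
z = (68 - 128.1429)/60.2149 = -0.9988

-0.9988


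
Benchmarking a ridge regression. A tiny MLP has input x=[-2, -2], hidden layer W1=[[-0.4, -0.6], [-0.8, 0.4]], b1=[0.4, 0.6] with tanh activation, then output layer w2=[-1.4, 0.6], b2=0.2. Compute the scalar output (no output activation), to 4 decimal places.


z1[0] = (-0.4)·(-2) + (-0.6)·(-2) + 0.4 = 2.4
z1[1] = (-0.8)·(-2) + (0.4)·(-2) + 0.6 = 1.4
h = tanh(z1) = [0.9837, 0.8854]
output = (-1.4)·(0.9837) + (0.6)·(0.8854) + 0.2 = -0.6459

-0.6459


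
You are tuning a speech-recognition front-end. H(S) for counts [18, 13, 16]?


Probabilities: [18/47, 13/47, 16/47] ≈ [0.383, 0.2766, 0.3404]
H = -((18/47)·log₂(18/47) + (13/47)·log₂(13/47) + (16/47)·log₂(16/47))
  = 1.5724 bits

1.5724 bits


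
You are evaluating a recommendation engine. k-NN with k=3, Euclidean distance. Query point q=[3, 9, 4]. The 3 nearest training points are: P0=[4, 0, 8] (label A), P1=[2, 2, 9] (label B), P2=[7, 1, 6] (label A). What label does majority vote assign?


d(q,P0) = 9.8995  (label A)
d(q,P1) = 8.6603  (label B)
d(q,P2) = 9.1652  (label A)
Votes: A=2, B=1
Majority → A

A


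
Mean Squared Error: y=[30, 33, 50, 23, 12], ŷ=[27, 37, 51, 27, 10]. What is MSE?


Squared errors: (30-27)²=9, (33-37)²=16, (50-51)²=1, (23-27)²=16, (12-10)²=4
Sum = 46
MSE = 46/5 = 46/5

46/5


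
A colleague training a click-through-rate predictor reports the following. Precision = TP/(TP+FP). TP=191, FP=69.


Precision = TP/(TP+FP)
= 191/(191+69)
= 191/260 = 73.46%

73.46%


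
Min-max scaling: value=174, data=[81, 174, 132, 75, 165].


min=75, max=174
(174-75)/(174-75) = 99/99 = 1.0

1.0


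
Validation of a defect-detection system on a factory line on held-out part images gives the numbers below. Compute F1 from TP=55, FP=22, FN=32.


Precision = 55/77 = 0.7143
Recall = 55/87 = 0.6322
F1 = 2·P·R/(P+R) = 2·TP/(2·TP+FP+FN) = 110/(110+22+32) = 110/164 = 0.6707

0.6707


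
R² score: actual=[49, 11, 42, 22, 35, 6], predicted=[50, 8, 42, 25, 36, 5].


ȳ = 27.5
SS_res = Σ(y-ŷ)² = 21
SS_tot = Σ(y-ȳ)² = 1493.5
R² = 1 - SS_res/SS_tot = 1 - 0.0141 = 0.9859

0.9859


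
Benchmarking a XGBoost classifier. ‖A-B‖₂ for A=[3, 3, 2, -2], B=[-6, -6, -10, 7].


d = √((3+ 6)² + (3+ 6)² + (2+ 10)² + (-2-7)²)
  = √(81 + 81 + 144 + 81)
  = √387 = 19.6723

19.6723


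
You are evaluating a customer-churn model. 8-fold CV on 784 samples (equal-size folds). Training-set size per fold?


Fold size = 784/8 = 98
Training per fold = 784 - 98 = 686

686


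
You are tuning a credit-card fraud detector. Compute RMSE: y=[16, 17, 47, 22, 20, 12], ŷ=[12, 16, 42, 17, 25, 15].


MSE = 101/6 = 16.8333
RMSE = √(101/6) = 4.1028

4.1028


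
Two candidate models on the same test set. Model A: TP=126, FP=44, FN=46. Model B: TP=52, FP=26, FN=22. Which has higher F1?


Model A: P=126/170=0.7412, R=126/172=0.7326, F1=2PR/(P+R)=2TP/(2TP+FP+FN)=252/342=0.7368
Model B: P=52/78=0.6667, R=52/74=0.7027, F1=2PR/(P+R)=2TP/(2TP+FP+FN)=104/152=0.6842
0.7368 > 0.6842 → Model A

Model A


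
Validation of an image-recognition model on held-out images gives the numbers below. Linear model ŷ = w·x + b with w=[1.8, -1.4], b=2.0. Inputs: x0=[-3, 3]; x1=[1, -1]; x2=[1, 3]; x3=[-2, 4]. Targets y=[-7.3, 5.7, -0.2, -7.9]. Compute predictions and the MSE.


ŷ0 = (1.8)·(-3) + (-1.4)·(3) + 2.0 = -7.6
ŷ1 = (1.8)·(1) + (-1.4)·(-1) + 2.0 = 5.2
ŷ2 = (1.8)·(1) + (-1.4)·(3) + 2.0 = -0.4
ŷ3 = (1.8)·(-2) + (-1.4)·(4) + 2.0 = -7.2
errors² = [0.09, 0.25, 0.04, 0.49]
MSE = 0.8700/4 = 0.2175

0.2175


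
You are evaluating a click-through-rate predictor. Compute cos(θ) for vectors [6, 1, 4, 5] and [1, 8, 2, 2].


A·B = 6·1 + 1·8 + 4·2 + 5·2 = 32
‖A‖ = √78 = 8.8318, ‖B‖ = √73 = 8.544
cos = 32/(√78·√73) = 32/√5694 = 0.4241

0.4241


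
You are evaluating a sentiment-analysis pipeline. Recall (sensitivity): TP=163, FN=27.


Recall = TP/(TP+FN)
= 163/(163+27)
= 163/190 = 85.79%

85.79%


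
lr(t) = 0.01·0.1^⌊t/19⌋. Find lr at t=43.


n_drops = ⌊43/19⌋ = 2
lr = 0.01·0.1^2 = 0.01·0.01 = 0.0001

0.0001


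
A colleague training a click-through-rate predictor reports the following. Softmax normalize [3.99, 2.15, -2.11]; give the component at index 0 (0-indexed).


Exponentials: e^3.99=54.0549, e^2.15=8.5849, e^-2.11=0.1212
Sum = 62.761
Softmax = [0.8613, 0.1368, 0.0019]
p[0] = 54.0549/62.761 = 0.8613

0.8613


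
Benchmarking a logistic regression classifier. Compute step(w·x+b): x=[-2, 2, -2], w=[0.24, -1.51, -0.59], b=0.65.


z = (-2)·(0.24) + (2)·(-1.51) + (-2)·(-0.59) + 0.65
  = -1.67
step(z) = 0 (z<0)

0


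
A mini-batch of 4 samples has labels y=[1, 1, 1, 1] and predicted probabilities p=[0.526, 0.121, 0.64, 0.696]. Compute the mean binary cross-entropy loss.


L[0] = -ln(0.526) = 0.6425
L[1] = -ln(0.121) = 2.112
L[2] = -ln(0.64) = 0.4463
L[3] = -ln(0.696) = 0.3624
mean = (0.6425 + 2.112 + 0.4463 + 0.3624)/4 = 0.8908

0.8908


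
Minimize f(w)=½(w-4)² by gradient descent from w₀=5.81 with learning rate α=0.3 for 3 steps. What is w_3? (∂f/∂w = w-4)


step 1: grad = 5.81-4 = 1.81; w = 5.81 - 0.3·(1.81) = 5.267
step 2: grad = 5.267-4 = 1.267; w = 5.267 - 0.3·(1.267) = 4.8869
step 3: grad = 4.8869-4 = 0.8869; w = 4.8869 - 0.3·(0.8869) = 4.62083

4.62083


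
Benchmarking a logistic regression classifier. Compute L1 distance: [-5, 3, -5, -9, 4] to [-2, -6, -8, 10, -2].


d = |-5+ 2| + |3+ 6| + |-5+ 8| + |-9-10| + |4+ 2|
  = 3 + 9 + 3 + 19 + 6
  = 40

40


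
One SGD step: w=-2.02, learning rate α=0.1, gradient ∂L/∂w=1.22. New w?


w_new = w - α·∇
= -2.02 - 0.1·1.22
= -2.02 - 0.122
= -2.142

-2.142


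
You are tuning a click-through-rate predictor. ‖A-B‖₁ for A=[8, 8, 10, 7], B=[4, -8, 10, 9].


d = |8-4| + |8+ 8| + |10-10| + |7-9|
  = 4 + 16 + 0 + 2
  = 22

22


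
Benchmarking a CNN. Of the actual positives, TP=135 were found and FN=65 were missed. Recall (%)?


Recall = TP/(TP+FN)
= 135/(135+65)
= 135/200 = 67.5%

67.5%


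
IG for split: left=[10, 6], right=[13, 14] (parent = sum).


Parent = [23, 20], H_parent = 0.9965
H_left = 0.9544 (n=16), H_right = 0.999 (n=27)
H_children = (16/43)·0.9544 + (27/43)·0.999 = 0.9824
IG = 0.9965 - 0.9824 = 0.0141

0.0141


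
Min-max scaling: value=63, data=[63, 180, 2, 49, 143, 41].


min=2, max=180
(63-2)/(180-2) = 61/178 = 0.3427

0.3427


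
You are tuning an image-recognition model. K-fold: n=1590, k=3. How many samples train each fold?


Fold size = 1590/3 = 530
Training per fold = 1590 - 530 = 1060

1060


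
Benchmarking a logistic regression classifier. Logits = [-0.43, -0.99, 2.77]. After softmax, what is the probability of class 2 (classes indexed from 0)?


Exponentials: e^-0.43=0.6505, e^-0.99=0.3716, e^2.77=15.9586
Sum = 16.9807
Softmax = [0.0383, 0.0219, 0.9398]
p[2] = 15.9586/16.9807 = 0.9398

0.9398


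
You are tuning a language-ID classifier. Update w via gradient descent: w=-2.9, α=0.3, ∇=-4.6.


w_new = w - α·∇
= -2.9 - 0.3·-4.6
= -2.9 + 1.38
= -1.52

-1.52


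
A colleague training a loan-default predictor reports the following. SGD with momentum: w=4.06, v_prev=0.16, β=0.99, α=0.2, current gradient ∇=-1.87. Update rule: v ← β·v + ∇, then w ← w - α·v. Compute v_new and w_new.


v_new = 0.99·0.16 - 1.87 = 0.1584 - 1.87 = -1.7116
w_new = 4.06 - 0.2·-1.7116 = 4.06 + 0.34232 = 4.40232

v_new=-1.7116, w_new=4.40232


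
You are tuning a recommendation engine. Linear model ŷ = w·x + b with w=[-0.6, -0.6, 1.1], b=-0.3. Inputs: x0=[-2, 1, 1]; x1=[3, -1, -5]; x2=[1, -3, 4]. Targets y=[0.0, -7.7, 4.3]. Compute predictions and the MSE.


ŷ0 = (-0.6)·(-2) + (-0.6)·(1) + (1.1)·(1) - 0.3 = 1.4
ŷ1 = (-0.6)·(3) + (-0.6)·(-1) + (1.1)·(-5) - 0.3 = -7.0
ŷ2 = (-0.6)·(1) + (-0.6)·(-3) + (1.1)·(4) - 0.3 = 5.3
errors² = [1.96, 0.49, 1.0]
MSE = 3.4500/3 = 1.15

1.15


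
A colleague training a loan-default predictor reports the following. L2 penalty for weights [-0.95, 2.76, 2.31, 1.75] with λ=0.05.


‖w‖₂² = (-0.95)² + (2.76)² + (2.31)² + (1.75)²
     = 0.9025 + 7.6176 + 5.3361 + 3.0625
     = 16.9187
λ·‖w‖₂² = 0.05·16.9187 = 0.845935

0.845935


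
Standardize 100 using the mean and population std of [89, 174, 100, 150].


μ = 128.25, σ = 35.017
z = (100 - 128.25)/35.017 = -0.8068

-0.8068


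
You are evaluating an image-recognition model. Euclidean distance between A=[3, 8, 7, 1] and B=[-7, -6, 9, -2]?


d = √((3+ 7)² + (8+ 6)² + (7-9)² + (1+ 2)²)
  = √(100 + 196 + 4 + 9)
  = √309 = 17.5784

17.5784


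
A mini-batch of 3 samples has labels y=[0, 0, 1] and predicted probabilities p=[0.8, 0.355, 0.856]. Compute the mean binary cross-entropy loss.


L[0] = -ln(1-0.8) = -ln(0.2) = 1.6094
L[1] = -ln(1-0.355) = -ln(0.645) = 0.4385
L[2] = -ln(0.856) = 0.1555
mean = (1.6094 + 0.4385 + 0.1555)/3 = 0.7345

0.7345


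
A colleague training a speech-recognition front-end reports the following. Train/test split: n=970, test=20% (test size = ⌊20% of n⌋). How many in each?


Test = ⌊970·20/100⌋ = 194
Train = 970 - 194 = 776

Train: 776, Test: 194


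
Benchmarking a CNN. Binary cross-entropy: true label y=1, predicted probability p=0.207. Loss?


BCE = -[y·ln(p) + (1-y)·ln(1-p)]
= -1·ln(0.207) - 0
= -ln(0.207) = 1.575

1.575


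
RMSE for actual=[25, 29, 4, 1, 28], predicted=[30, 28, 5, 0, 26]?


MSE = 32/5 = 6.4
RMSE = √(32/5) = 2.5298

2.5298


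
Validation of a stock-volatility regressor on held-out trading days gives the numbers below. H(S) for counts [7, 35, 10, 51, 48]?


Probabilities: [7/151, 35/151, 10/151, 51/151, 48/151] ≈ [0.0464, 0.2318, 0.0662, 0.3377, 0.3179]
H = -((7/151)·log₂(7/151) + (35/151)·log₂(35/151) + (10/151)·log₂(10/151) + (51/151)·log₂(51/151) + (48/151)·log₂(48/151))
  = 2.0082 bits

2.0082 bits


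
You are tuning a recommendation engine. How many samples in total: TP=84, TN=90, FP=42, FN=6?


Total = TP + TN + FP + FN
= 84 + 90 + 42 + 6
= 222
(Predicted positive: 126, predicted negative: 96)

222


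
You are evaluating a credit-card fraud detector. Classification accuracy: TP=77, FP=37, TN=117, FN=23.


Accuracy = (TP+TN)/(TP+TN+FP+FN)
= (77+117)/(254)
= 194/254 = 76.38%

76.38%


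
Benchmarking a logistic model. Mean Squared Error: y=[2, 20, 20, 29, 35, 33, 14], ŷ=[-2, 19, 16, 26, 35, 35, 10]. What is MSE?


Squared errors: (2+ 2)²=16, (20-19)²=1, (20-16)²=16, (29-26)²=9, (35-35)²=0, (33-35)²=4, (14-10)²=16
Sum = 62
MSE = 62/7 = 62/7

62/7


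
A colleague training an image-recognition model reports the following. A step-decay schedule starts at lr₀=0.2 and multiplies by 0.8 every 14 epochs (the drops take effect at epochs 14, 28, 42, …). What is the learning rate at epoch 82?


n_drops = ⌊82/14⌋ = 5
lr = 0.2·0.8^5 = 0.2·0.32768 = 0.065536

0.065536


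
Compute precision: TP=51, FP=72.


Precision = TP/(TP+FP)
= 51/(51+72)
= 51/123 = 41.46%

41.46%


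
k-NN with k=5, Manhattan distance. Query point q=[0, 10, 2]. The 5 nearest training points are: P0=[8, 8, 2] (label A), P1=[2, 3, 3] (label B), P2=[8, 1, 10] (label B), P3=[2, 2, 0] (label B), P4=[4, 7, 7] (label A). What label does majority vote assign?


d(q,P0) = 10  (label A)
d(q,P1) = 10  (label B)
d(q,P2) = 25  (label B)
d(q,P3) = 12  (label B)
d(q,P4) = 12  (label A)
Votes: A=2, B=3
Majority → B

B


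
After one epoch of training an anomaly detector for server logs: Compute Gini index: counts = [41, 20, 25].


Probabilities: [41/86, 20/86, 25/86] ≈ [0.4767, 0.2326, 0.2907]
Σpᵢ² = (1681 + 400 + 625)/86² = 2706/7396
Gini = 1 - Σpᵢ² = 1 - 2706/7396 = 0.6341

0.6341


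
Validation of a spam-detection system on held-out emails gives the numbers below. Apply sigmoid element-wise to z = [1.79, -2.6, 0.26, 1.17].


σ(1.79) = 1/(1+e^-1.79) = 0.8569
σ(-2.6) = 1/(1+e^2.6) = 0.0691
σ(0.26) = 1/(1+e^-0.26) = 0.5646
σ(1.17) = 1/(1+e^-1.17) = 0.7631
result = [0.8569, 0.0691, 0.5646, 0.7631]

[0.8569, 0.0691, 0.5646, 0.7631]


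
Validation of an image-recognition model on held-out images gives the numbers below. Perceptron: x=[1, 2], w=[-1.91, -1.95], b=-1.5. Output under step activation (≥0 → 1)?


z = (1)·(-1.91) + (2)·(-1.95) - 1.5
  = -7.31
step(z) = 0 (z<0)

0


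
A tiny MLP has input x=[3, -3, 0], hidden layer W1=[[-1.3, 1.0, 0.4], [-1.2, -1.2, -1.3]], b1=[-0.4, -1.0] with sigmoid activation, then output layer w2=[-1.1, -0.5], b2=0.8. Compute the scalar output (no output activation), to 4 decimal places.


z1[0] = (-1.3)·(3) + (1.0)·(-3) + (0.4)·(0) - 0.4 = -7.3
z1[1] = (-1.2)·(3) + (-1.2)·(-3) + (-1.3)·(0) - 1.0 = -1.0
h = sigmoid(z1) = [0.0007, 0.2689]
output = (-1.1)·(0.0007) + (-0.5)·(0.2689) + 0.8 = 0.6648

0.6648


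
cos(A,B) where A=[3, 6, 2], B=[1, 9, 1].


A·B = 3·1 + 6·9 + 2·1 = 59
‖A‖ = √49 = 7, ‖B‖ = √83 = 9.1104
cos = 59/(√49·√83) = 59/√4067 = 0.9252

0.9252


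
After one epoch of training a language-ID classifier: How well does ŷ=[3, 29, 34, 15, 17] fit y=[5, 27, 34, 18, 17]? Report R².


ȳ = 20.2
SS_res = Σ(y-ŷ)² = 17
SS_tot = Σ(y-ȳ)² = 482.8
R² = 1 - SS_res/SS_tot = 1 - 0.0352 = 0.9648

0.9648


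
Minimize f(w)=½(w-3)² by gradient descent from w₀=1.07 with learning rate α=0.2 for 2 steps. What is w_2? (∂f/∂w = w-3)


step 1: grad = 1.07-3 = -1.93; w = 1.07 - 0.2·(-1.93) = 1.456
step 2: grad = 1.456-3 = -1.544; w = 1.456 - 0.2·(-1.544) = 1.7648

1.7648


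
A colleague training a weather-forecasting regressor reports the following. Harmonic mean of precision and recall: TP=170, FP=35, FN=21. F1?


Precision = 170/205 = 0.8293
Recall = 170/191 = 0.8901
F1 = 2·P·R/(P+R) = 2·TP/(2·TP+FP+FN) = 340/(340+35+21) = 340/396 = 0.8586

0.8586


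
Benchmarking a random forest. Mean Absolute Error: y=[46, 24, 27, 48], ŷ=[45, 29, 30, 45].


Absolute errors: |46-45|=1, |24-29|=5, |27-30|=3, |48-45|=3
Sum = 12
MAE = 12/4 = 3

3


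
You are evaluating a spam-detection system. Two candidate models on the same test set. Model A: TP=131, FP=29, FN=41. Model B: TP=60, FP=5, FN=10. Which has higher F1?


Model A: P=131/160=0.8187, R=131/172=0.7616, F1=2PR/(P+R)=2TP/(2TP+FP+FN)=262/332=0.7892
Model B: P=60/65=0.9231, R=60/70=0.8571, F1=2PR/(P+R)=2TP/(2TP+FP+FN)=120/135=0.8889
0.7892 < 0.8889 → Model B

Model B


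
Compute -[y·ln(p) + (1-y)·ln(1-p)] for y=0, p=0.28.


BCE = -[y·ln(p) + (1-y)·ln(1-p)]
= -0 - 1·ln(1-0.28)
= -ln(0.72) = 0.3285

0.3285


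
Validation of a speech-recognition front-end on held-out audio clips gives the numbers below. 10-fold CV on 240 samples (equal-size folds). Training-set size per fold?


Fold size = 240/10 = 24
Training per fold = 240 - 24 = 216

216


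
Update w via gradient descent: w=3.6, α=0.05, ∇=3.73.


w_new = w - α·∇
= 3.6 - 0.05·3.73
= 3.6 - 0.1865
= 3.4135

3.4135


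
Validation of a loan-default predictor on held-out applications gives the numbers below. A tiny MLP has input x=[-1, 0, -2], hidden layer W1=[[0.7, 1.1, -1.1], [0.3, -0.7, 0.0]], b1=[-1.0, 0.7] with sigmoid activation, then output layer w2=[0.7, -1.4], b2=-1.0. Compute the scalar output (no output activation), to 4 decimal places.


z1[0] = (0.7)·(-1) + (1.1)·(0) + (-1.1)·(-2) - 1.0 = 0.5
z1[1] = (0.3)·(-1) + (-0.7)·(0) + (0.0)·(-2) + 0.7 = 0.4
h = sigmoid(z1) = [0.6225, 0.5987]
output = (0.7)·(0.6225) + (-1.4)·(0.5987) - 1.0 = -1.4024

-1.4024


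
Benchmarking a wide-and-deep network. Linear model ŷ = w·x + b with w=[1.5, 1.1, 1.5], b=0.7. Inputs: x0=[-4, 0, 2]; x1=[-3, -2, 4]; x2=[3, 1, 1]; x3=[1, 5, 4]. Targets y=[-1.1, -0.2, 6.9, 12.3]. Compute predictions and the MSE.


ŷ0 = (1.5)·(-4) + (1.1)·(0) + (1.5)·(2) + 0.7 = -2.3
ŷ1 = (1.5)·(-3) + (1.1)·(-2) + (1.5)·(4) + 0.7 = -0.0
ŷ2 = (1.5)·(3) + (1.1)·(1) + (1.5)·(1) + 0.7 = 7.8
ŷ3 = (1.5)·(1) + (1.1)·(5) + (1.5)·(4) + 0.7 = 13.7
errors² = [1.44, 0.04, 0.81, 1.96]
MSE = 4.2500/4 = 1.0625

1.0625


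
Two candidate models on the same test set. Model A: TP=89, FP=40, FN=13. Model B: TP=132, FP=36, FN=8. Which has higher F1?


Model A: P=89/129=0.6899, R=89/102=0.8725, F1=2PR/(P+R)=2TP/(2TP+FP+FN)=178/231=0.7706
Model B: P=132/168=0.7857, R=132/140=0.9429, F1=2PR/(P+R)=2TP/(2TP+FP+FN)=264/308=0.8571
0.7706 < 0.8571 → Model B

Model B


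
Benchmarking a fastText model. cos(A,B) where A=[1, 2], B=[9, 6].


A·B = 1·9 + 2·6 = 21
‖A‖ = √5 = 2.2361, ‖B‖ = √117 = 10.8167
cos = 21/(√5·√117) = 21/√585 = 0.8682

0.8682


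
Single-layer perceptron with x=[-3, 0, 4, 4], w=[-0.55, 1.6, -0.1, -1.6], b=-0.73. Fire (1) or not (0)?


z = (-3)·(-0.55) + (0)·(1.6) + (4)·(-0.1) + (4)·(-1.6) - 0.73
  = -5.88
step(z) = 0 (z<0)

0


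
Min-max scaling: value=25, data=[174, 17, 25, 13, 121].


min=13, max=174
(25-13)/(174-13) = 12/161 = 0.0745

0.0745


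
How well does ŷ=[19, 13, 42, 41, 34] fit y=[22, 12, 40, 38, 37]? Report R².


ȳ = 29.8
SS_res = Σ(y-ŷ)² = 32
SS_tot = Σ(y-ȳ)² = 600.8
R² = 1 - SS_res/SS_tot = 1 - 0.0533 = 0.9467

0.9467


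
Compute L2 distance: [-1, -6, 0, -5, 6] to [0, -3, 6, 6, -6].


d = √((-1-0)² + (-6+ 3)² + (0-6)² + (-5-6)² + (6+ 6)²)
  = √(1 + 9 + 36 + 121 + 144)
  = √311 = 17.6352

17.6352


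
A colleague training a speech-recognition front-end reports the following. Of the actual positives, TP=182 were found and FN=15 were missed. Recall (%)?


Recall = TP/(TP+FN)
= 182/(182+15)
= 182/197 = 92.39%

92.39%


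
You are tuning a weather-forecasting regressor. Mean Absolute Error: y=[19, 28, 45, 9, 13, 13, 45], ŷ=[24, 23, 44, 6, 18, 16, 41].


Absolute errors: |19-24|=5, |28-23|=5, |45-44|=1, |9-6|=3, |13-18|=5, |13-16|=3, |45-41|=4
Sum = 26
MAE = 26/7 = 26/7

26/7


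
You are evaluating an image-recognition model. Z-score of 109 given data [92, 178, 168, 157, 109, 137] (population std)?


μ = 140.1667, σ = 31.0667
z = (109 - 140.1667)/31.0667 = -1.0032

-1.0032


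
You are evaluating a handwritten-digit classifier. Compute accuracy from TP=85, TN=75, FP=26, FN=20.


Accuracy = (TP+TN)/(TP+TN+FP+FN)
= (85+75)/(206)
= 160/206 = 77.67%

77.67%


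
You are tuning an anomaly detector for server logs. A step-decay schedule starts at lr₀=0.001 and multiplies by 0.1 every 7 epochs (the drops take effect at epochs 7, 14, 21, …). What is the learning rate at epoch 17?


n_drops = ⌊17/7⌋ = 2
lr = 0.001·0.1^2 = 0.001·0.01 = 0.00001

0.00001


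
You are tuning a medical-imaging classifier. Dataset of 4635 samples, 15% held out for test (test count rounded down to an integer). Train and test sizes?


Test = ⌊4635·15/100⌋ = 695
Train = 4635 - 695 = 3940

Train: 3940, Test: 695


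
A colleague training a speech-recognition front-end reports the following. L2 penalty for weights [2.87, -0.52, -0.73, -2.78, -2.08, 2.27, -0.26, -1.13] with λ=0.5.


‖w‖₂² = (2.87)² + (-0.52)² + (-0.73)² + (-2.78)² + (-2.08)² + (2.27)² + (-0.26)² + (-1.13)²
     = 8.2369 + 0.2704 + 0.5329 + 7.7284 + 4.3264 + 5.1529 + 0.0676 + 1.2769
     = 27.5924
λ·‖w‖₂² = 0.5·27.5924 = 13.7962

13.7962


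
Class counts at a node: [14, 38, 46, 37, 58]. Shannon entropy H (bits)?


Probabilities: [14/193, 38/193, 46/193, 37/193, 58/193] ≈ [0.0725, 0.1969, 0.2383, 0.1917, 0.3005]
H = -((14/193)·log₂(14/193) + (38/193)·log₂(38/193) + (46/193)·log₂(46/193) + (37/193)·log₂(37/193) + (58/193)·log₂(58/193))
  = 2.2074 bits

2.2074 bits


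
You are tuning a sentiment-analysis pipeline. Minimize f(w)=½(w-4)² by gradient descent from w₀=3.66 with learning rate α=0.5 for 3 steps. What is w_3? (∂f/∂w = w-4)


step 1: grad = 3.66-4 = -0.34; w = 3.66 - 0.5·(-0.34) = 3.83
step 2: grad = 3.83-4 = -0.17; w = 3.83 - 0.5·(-0.17) = 3.915
step 3: grad = 3.915-4 = -0.085; w = 3.915 - 0.5·(-0.085) = 3.9575

3.9575


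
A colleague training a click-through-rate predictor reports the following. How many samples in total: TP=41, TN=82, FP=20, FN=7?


Total = TP + TN + FP + FN
= 41 + 82 + 20 + 7
= 150
(Predicted positive: 61, predicted negative: 89)

150


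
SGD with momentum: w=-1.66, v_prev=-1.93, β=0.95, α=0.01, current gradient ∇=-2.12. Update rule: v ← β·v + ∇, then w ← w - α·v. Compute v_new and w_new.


v_new = 0.95·-1.93 - 2.12 = -1.8335 - 2.12 = -3.9535
w_new = -1.66 - 0.01·-3.9535 = -1.66 + 0.039535 = -1.620465

v_new=-3.9535, w_new=-1.620465


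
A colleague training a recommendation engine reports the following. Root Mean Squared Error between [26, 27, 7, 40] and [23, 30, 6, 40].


MSE = 19/4 = 4.75
RMSE = √(19/4) = 2.1794

2.1794


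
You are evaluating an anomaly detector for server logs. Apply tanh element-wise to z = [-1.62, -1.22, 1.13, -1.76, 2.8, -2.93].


tanh(-1.62) = -0.9246
tanh(-1.22) = -0.8397
tanh(1.13) = 0.811
tanh(-1.76) = -0.9425
tanh(2.8) = 0.9926
tanh(-2.93) = -0.9943
result = [-0.9246, -0.8397, 0.811, -0.9425, 0.9926, -0.9943]

[-0.9246, -0.8397, 0.811, -0.9425, 0.9926, -0.9943]


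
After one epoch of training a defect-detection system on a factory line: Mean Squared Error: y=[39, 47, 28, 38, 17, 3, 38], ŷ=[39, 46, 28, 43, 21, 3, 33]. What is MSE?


Squared errors: (39-39)²=0, (47-46)²=1, (28-28)²=0, (38-43)²=25, (17-21)²=16, (3-3)²=0, (38-33)²=25
Sum = 67
MSE = 67/7 = 67/7

67/7


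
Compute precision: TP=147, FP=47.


Precision = TP/(TP+FP)
= 147/(147+47)
= 147/194 = 75.77%

75.77%


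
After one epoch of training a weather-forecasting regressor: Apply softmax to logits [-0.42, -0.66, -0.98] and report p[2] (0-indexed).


Exponentials: e^-0.42=0.657, e^-0.66=0.5169, e^-0.98=0.3753
Sum = 1.5492
Softmax = [0.4241, 0.3336, 0.2423]
p[2] = 0.3753/1.5492 = 0.2423

0.2423


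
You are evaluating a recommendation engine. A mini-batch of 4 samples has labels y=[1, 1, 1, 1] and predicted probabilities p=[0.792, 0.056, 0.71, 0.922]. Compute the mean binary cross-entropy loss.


L[0] = -ln(0.792) = 0.2332
L[1] = -ln(0.056) = 2.8824
L[2] = -ln(0.71) = 0.3425
L[3] = -ln(0.922) = 0.0812
mean = (0.2332 + 2.8824 + 0.3425 + 0.0812)/4 = 0.8848

0.8848


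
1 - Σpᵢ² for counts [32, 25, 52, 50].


Probabilities: [32/159, 25/159, 52/159, 50/159] ≈ [0.2013, 0.1572, 0.327, 0.3145]
Σpᵢ² = (1024 + 625 + 2704 + 2500)/159² = 6853/25281
Gini = 1 - Σpᵢ² = 1 - 6853/25281 = 0.7289

0.7289


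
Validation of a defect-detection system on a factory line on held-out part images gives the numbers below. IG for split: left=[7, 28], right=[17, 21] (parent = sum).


Parent = [24, 49], H_parent = 0.9137
H_left = 0.7219 (n=35), H_right = 0.992 (n=38)
H_children = (35/73)·0.7219 + (38/73)·0.992 = 0.8625
IG = 0.9137 - 0.8625 = 0.0512

0.0512


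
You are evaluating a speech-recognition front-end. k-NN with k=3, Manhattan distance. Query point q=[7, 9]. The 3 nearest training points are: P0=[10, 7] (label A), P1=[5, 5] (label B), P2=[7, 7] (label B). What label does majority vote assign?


d(q,P0) = 5  (label A)
d(q,P1) = 6  (label B)
d(q,P2) = 2  (label B)
Votes: A=1, B=2
Majority → B

B


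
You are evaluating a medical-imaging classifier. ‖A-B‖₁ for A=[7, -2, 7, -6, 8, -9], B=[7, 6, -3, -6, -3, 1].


d = |7-7| + |-2-6| + |7+ 3| + |-6+ 6| + |8+ 3| + |-9-1|
  = 0 + 8 + 10 + 0 + 11 + 10
  = 39

39


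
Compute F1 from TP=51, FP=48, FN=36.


Precision = 51/99 = 0.5152
Recall = 51/87 = 0.5862
F1 = 2·P·R/(P+R) = 2·TP/(2·TP+FP+FN) = 102/(102+48+36) = 102/186 = 0.5484

0.5484


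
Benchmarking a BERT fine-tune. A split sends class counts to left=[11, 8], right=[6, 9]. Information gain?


Parent = [17, 17], H_parent = 1
H_left = 0.9819 (n=19), H_right = 0.971 (n=15)
H_children = (19/34)·0.9819 + (15/34)·0.971 = 0.9771
IG = 1 - 0.9771 = 0.0229

0.0229


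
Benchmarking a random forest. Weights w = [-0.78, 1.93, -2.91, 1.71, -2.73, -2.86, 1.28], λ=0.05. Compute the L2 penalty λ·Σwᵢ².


‖w‖₂² = (-0.78)² + (1.93)² + (-2.91)² + (1.71)² + (-2.73)² + (-2.86)² + (1.28)²
     = 0.6084 + 3.7249 + 8.4681 + 2.9241 + 7.4529 + 8.1796 + 1.6384
     = 32.9964
λ·‖w‖₂² = 0.05·32.9964 = 1.64982

1.64982


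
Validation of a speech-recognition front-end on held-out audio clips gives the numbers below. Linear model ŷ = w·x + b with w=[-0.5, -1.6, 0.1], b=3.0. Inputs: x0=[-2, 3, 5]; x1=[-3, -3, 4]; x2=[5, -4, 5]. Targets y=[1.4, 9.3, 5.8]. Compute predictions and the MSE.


ŷ0 = (-0.5)·(-2) + (-1.6)·(3) + (0.1)·(5) + 3.0 = -0.3
ŷ1 = (-0.5)·(-3) + (-1.6)·(-3) + (0.1)·(4) + 3.0 = 9.7
ŷ2 = (-0.5)·(5) + (-1.6)·(-4) + (0.1)·(5) + 3.0 = 7.4
errors² = [2.89, 0.16, 2.56]
MSE = 5.6100/3 = 1.87

1.87


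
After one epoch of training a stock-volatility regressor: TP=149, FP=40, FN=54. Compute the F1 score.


Precision = 149/189 = 0.7884
Recall = 149/203 = 0.734
F1 = 2·P·R/(P+R) = 2·TP/(2·TP+FP+FN) = 298/(298+40+54) = 298/392 = 0.7602

0.7602


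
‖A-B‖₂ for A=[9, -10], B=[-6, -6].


d = √((9+ 6)² + (-10+ 6)²)
  = √(225 + 16)
  = √241 = 15.5242

15.5242


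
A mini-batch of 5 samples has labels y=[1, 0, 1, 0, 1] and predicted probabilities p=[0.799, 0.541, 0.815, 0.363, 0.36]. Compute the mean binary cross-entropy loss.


L[0] = -ln(0.799) = 0.2244
L[1] = -ln(1-0.541) = -ln(0.459) = 0.7787
L[2] = -ln(0.815) = 0.2046
L[3] = -ln(1-0.363) = -ln(0.637) = 0.451
L[4] = -ln(0.36) = 1.0217
mean = (0.2244 + 0.7787 + 0.2046 + 0.451 + 1.0217)/5 = 0.5361

0.5361
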